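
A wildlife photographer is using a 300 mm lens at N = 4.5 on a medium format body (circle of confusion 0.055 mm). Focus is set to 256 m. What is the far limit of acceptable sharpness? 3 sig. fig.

862 m

Hyperfocal distance H = f²/(N·c) + f = 300²/(4.5 × 0.055) + 300 = 90000/0.2475 + 300 ≈ 363936.4 mm ≈ 363.9 m.
Far limit Df = s·(H − f)/(H − s) = 256000 × (363936.4 − 300) / (363936.4 − 256000) = 256000 × 363636.4 / 107936.4 ≈ 862461 mm ≈ 862 m.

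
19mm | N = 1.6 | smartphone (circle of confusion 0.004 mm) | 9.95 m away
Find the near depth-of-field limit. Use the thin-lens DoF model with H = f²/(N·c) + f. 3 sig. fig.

Hyperfocal distance H = f²/(N·c) + f = 19²/(1.6 × 0.004) + 19 = 361/0.0064 + 19 ≈ 56425.2 mm ≈ 56.43 m.
Near limit Dn = s·(H − f)/(H + s − 2f) = 9950 × (56425.2 − 19) / (56425.2 + 9950 − 2 × 19) = 9950 × 56406.2 / 66337.2 ≈ 8460.4 mm ≈ 8.46 m.

8.46 m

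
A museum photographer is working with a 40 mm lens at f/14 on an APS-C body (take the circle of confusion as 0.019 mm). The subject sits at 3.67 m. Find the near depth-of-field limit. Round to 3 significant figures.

2.29 m

Hyperfocal distance H = f²/(N·c) + f = 40²/(14 × 0.019) + 40 = 1600/0.266 + 40 ≈ 6055.0 mm ≈ 6.055 m.
Near limit Dn = s·(H − f)/(H + s − 2f) = 3670 × (6055.0 − 40) / (6055.0 + 3670 − 2 × 40) = 3670 × 6015.0 / 9645.0 ≈ 2288.8 mm ≈ 2.29 m.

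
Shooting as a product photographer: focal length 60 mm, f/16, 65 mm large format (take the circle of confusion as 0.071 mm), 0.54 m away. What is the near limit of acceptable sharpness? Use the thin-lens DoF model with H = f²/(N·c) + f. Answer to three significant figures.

469 mm

Hyperfocal distance H = f²/(N·c) + f = 60²/(16 × 0.071) + 60 = 3600/1.136 + 60 ≈ 3229.0 mm ≈ 3.229 m.
Near limit Dn = s·(H − f)/(H + s − 2f) = 540 × (3229.0 − 60) / (3229.0 + 540 − 2 × 60) = 540 × 3169.0 / 3649.0 ≈ 468.97 mm.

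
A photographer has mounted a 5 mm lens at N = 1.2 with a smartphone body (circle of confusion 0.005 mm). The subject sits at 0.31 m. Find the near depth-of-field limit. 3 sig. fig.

Hyperfocal distance H = f²/(N·c) + f = 5²/(1.2 × 0.005) + 5 = 25/0.006 + 5 ≈ 4171.7 mm ≈ 4.172 m.
Near limit Dn = s·(H − f)/(H + s − 2f) = 310 × (4171.7 − 5) / (4171.7 + 310 − 2 × 5) = 310 × 4166.7 / 4471.7 ≈ 288.86 mm.

289 mm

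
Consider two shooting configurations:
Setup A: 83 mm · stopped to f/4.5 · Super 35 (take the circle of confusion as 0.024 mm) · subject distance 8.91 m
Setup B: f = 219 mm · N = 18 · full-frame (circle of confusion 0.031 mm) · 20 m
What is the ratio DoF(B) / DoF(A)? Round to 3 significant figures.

3.87

Setup A: H = 83²/(4.5×0.024) + 83 ≈ 63870.0 mm; DoF = Df − Dn = 10341.0 − 7826.9 ≈ 2514.1 mm.
Setup B: H = 219²/(18×0.031) + 219 ≈ 86170.6 mm; DoF = Df − Dn = 25978.8 − 16258.3 ≈ 9720.5 mm.
Ratio = 9720.5 / 2514.1 ≈ 3.87.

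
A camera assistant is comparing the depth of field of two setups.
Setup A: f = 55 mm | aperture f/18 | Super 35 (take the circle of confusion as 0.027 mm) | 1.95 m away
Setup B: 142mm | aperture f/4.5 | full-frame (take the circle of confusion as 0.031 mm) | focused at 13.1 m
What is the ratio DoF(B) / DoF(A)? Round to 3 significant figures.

Setup A: H = 55²/(18×0.027) + 55 ≈ 6279.3 mm; DoF = Df − Dn = 2803.5 − 1494.9 ≈ 1308.6 mm.
Setup B: H = 142²/(4.5×0.031) + 142 ≈ 144686.8 mm; DoF = Df − Dn = 14390.0 − 12022.2 ≈ 2367.8 mm.
Ratio = 2367.8 / 1308.6 ≈ 1.81.

1.81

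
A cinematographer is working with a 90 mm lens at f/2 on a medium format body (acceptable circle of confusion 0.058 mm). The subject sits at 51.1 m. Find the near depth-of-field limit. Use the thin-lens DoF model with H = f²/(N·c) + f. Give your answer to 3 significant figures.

Hyperfocal distance H = f²/(N·c) + f = 90²/(2 × 0.058) + 90 = 8100/0.116 + 90 ≈ 69917.6 mm ≈ 69.92 m.
Near limit Dn = s·(H − f)/(H + s − 2f) = 51100 × (69917.6 − 90) / (69917.6 + 51100 − 2 × 90) = 51100 × 69827.6 / 120837.6 ≈ 29529 mm ≈ 29.5 m.

29.5 m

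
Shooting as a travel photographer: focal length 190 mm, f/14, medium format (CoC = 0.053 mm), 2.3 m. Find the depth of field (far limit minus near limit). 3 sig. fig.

Hyperfocal distance H = f²/(N·c) + f = 190²/(14 × 0.053) + 190 = 36100/0.742 + 190 ≈ 48842.3 mm ≈ 48.84 m.
Near limit Dn = s·(H − f)/(H + s − 2f) = 2300 × (48842.3 − 190) / (48842.3 + 2300 − 2 × 190) = 2300 × 48652.3 / 50762.3 ≈ 2204.40 mm.
Far limit Df = s·(H − f)/(H − s) = 2300 × (48842.3 − 190) / (48842.3 − 2300) = 2300 × 48652.3 / 46542.3 ≈ 2404.27 mm.
Depth of field = Df − Dn = 2404.27 − 2204.40 ≈ 199.87 mm.

200 mm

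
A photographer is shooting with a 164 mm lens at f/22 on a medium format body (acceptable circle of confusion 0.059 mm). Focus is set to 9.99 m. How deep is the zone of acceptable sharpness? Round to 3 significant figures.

12.2 m

Hyperfocal distance H = f²/(N·c) + f = 164²/(22 × 0.059) + 164 = 26896/1.298 + 164 ≈ 20885.1 mm ≈ 20.89 m.
Near limit Dn = s·(H − f)/(H + s − 2f) = 9990 × (20885.1 − 164) / (20885.1 + 9990 − 2 × 164) = 9990 × 20721.1 / 30547.1 ≈ 6777 mm.
Far limit Df = s·(H − f)/(H − s) = 9990 × (20885.1 − 164) / (20885.1 − 9990) = 9990 × 20721.1 / 10895.1 ≈ 19000 mm.
Depth of field = Df − Dn = 19000 − 6777 ≈ 12223 mm ≈ 12.2 m.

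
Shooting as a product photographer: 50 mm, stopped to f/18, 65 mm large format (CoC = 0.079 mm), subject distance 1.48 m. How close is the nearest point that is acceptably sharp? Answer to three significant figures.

0.816 m

Hyperfocal distance H = f²/(N·c) + f = 50²/(18 × 0.079) + 50 = 2500/1.422 + 50 ≈ 1808.1 mm ≈ 1.808 m.
Near limit Dn = s·(H − f)/(H + s − 2f) = 1480 × (1808.1 − 50) / (1808.1 + 1480 − 2 × 50) = 1480 × 1758.1 / 3188.1 ≈ 816.15 mm ≈ 0.816 m.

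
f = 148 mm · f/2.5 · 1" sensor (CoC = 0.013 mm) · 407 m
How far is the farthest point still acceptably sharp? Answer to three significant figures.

1030 m

Hyperfocal distance H = f²/(N·c) + f = 148²/(2.5 × 0.013) + 148 = 21904/0.0325 + 148 ≈ 674117.2 mm ≈ 674.1 m.
Far limit Df = s·(H − f)/(H − s) = 407000 × (674117.2 − 148) / (674117.2 − 407000) = 407000 × 673969.2 / 267117.2 ≈ 1026910 mm ≈ 1030 m.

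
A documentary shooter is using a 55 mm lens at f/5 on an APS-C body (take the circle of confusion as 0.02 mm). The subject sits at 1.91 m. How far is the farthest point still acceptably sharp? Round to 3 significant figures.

Hyperfocal distance H = f²/(N·c) + f = 55²/(5 × 0.02) + 55 = 3025/0.1 + 55 ≈ 30305.0 mm ≈ 30.30 m.
Far limit Df = s·(H − f)/(H − s) = 1910 × (30305.0 − 55) / (30305.0 − 1910) = 1910 × 30250.0 / 28395.0 ≈ 2034.8 mm ≈ 2.03 m.

2.03 m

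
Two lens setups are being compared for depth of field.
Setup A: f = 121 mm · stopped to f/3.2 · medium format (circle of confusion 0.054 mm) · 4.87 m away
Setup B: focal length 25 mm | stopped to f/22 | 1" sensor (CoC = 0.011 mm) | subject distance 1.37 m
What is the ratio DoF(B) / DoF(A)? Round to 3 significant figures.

3.58

Setup A: H = 121²/(3.2×0.054) + 121 ≈ 84849.0 mm; DoF = Df − Dn = 5159.17 − 4611.52 ≈ 547.65 mm.
Setup B: H = 25²/(22×0.011) + 25 ≈ 2607.6 mm; DoF = Df − Dn = 2858.8 − 900.9 ≈ 1957.9 mm.
Ratio = 1957.9 / 547.65 ≈ 3.58.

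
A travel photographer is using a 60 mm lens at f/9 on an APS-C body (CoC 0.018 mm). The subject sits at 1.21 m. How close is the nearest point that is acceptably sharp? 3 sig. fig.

1.15 m

Hyperfocal distance H = f²/(N·c) + f = 60²/(9 × 0.018) + 60 = 3600/0.162 + 60 ≈ 22282.2 mm ≈ 22.28 m.
Near limit Dn = s·(H − f)/(H + s − 2f) = 1210 × (22282.2 − 60) / (22282.2 + 1210 − 2 × 60) = 1210 × 22222.2 / 23372.2 ≈ 1150.5 mm ≈ 1.15 m.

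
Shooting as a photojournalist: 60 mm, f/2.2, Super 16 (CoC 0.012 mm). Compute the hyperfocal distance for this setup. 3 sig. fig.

136 m

Hyperfocal distance H = f²/(N·c) + f = 60²/(2.2 × 0.012) + 60 = 3600/0.0264 + 60 ≈ 136423.6 mm ≈ 136 m.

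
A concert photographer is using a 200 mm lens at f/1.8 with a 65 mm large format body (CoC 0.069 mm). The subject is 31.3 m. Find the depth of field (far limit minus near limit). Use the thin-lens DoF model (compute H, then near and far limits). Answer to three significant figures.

Hyperfocal distance H = f²/(N·c) + f = 200²/(1.8 × 0.069) + 200 = 40000/0.1242 + 200 ≈ 322261.2 mm ≈ 322.3 m.
Near limit Dn = s·(H − f)/(H + s − 2f) = 31300 × (322261.2 − 200) / (322261.2 + 31300 − 2 × 200) = 31300 × 322061.2 / 353161.2 ≈ 28543.7 mm.
Far limit Df = s·(H − f)/(H − s) = 31300 × (322261.2 − 200) / (322261.2 − 31300) = 31300 × 322061.2 / 290961.2 ≈ 34645.6 mm.
Depth of field = Df − Dn = 34645.6 − 28543.7 ≈ 6101.9 mm ≈ 6.10 m.

6.10 m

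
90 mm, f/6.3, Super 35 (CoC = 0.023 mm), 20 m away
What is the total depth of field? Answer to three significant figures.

16.3 m

Hyperfocal distance H = f²/(N·c) + f = 90²/(6.3 × 0.023) + 90 = 8100/0.1449 + 90 ≈ 55990.6 mm ≈ 55.99 m.
Near limit Dn = s·(H − f)/(H + s − 2f) = 20000 × (55990.6 − 90) / (55990.6 + 20000 − 2 × 90) = 20000 × 55900.6 / 75810.6 ≈ 14747 mm.
Far limit Df = s·(H − f)/(H − s) = 20000 × (55990.6 − 90) / (55990.6 − 20000) = 20000 × 55900.6 / 35990.6 ≈ 31064 mm.
Depth of field = Df − Dn = 31064 − 14747 ≈ 16317 mm ≈ 16.3 m.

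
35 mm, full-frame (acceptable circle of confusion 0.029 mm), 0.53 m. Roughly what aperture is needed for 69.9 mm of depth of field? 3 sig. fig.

f/5.60

Write h = H − f = f²/(N·c). The thin-lens limits are Dn = s·h/(h + (s−f)) and Df = s·h/(h − (s−f)), so DoF = Df − Dn = 2·s·(s−f)·h / (h² − (s−f)²).
That is a quadratic in h: DoF·h² − 2·s·(s−f)·h − DoF·(s−f)² = 0 ⇒ h = (s−f)·(s + √(s² + DoF²)) / DoF = 495 × (530 + √(530² + 69.9²)) / 69.9 = 495 × (530 + 534.590) / 69.9 ≈ 7538.9 mm.
Then N = f²/(c·h) = 35² / (0.029 × 7538.9) = 1225 / 218.63 ≈ 5.60.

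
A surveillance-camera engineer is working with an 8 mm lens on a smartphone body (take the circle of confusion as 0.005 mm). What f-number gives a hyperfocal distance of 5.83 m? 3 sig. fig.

Rearrange H = f²/(N·c) + f for N: N = f² / ((H − f)·c).
N = 8² / ((5830 − 8) × 0.005) = 64 / 29.11 ≈ 2.20.

f/2.20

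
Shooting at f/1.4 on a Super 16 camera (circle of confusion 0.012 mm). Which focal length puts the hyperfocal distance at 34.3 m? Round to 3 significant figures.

From H = f²/(N·c) + f, with f ≪ H: f ≈ √(H·N·c) = √(34300 × 1.4 × 0.012) = √576.24 ≈ 24.00 mm.
The +f correction barely moves this — solving exactly, f² + N·c·f − N·c·H = 0 ⇒ f = (−N·c + √((N·c)² + 4·N·c·H))/2 = (−0.0168 + √2305.0)/2 ≈ 23.997 mm, so f ≈ 24.0 mm.

24.0 mm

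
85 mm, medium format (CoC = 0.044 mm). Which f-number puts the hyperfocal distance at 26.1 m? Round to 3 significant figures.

f/6.31

Rearrange H = f²/(N·c) + f for N: N = f² / ((H − f)·c).
N = 85² / ((26100 − 85) × 0.044) = 7225 / 1145 ≈ 6.31.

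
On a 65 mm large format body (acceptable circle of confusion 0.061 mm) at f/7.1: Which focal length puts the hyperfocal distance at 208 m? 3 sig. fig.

From H = f²/(N·c) + f, with f ≪ H: f ≈ √(H·N·c) = √(208000 × 7.1 × 0.061) = √90085 ≈ 300.1 mm.
The +f correction barely moves this — solving exactly, f² + N·c·f − N·c·H = 0 ⇒ f = (−N·c + √((N·c)² + 4·N·c·H))/2 = (−0.4331 + √360339)/2 ≈ 299.92 mm, so f ≈ 300 mm.

300 mm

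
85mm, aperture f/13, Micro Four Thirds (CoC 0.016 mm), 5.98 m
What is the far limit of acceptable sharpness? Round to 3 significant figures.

Hyperfocal distance H = f²/(N·c) + f = 85²/(13 × 0.016) + 85 = 7225/0.208 + 85 ≈ 34820.6 mm ≈ 34.82 m.
Far limit Df = s·(H − f)/(H − s) = 5980 × (34820.6 − 85) / (34820.6 − 5980) = 5980 × 34735.6 / 28840.6 ≈ 7202.3 mm ≈ 7.20 m.

7.20 m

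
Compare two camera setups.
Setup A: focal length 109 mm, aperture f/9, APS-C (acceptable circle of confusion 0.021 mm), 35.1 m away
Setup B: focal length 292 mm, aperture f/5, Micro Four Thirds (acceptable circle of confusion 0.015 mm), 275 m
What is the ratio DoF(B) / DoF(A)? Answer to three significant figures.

2.49

Setup A: H = 109²/(9×0.021) + 109 ≈ 62971.4 mm; DoF = Df − Dn = 79166 − 22549 ≈ 56617 mm.
Setup B: H = 292²/(5×0.015) + 292 ≈ 1137145.3 mm; DoF = Df − Dn = 362624 − 221481 ≈ 141143 mm.
Ratio = 141143 / 56617 ≈ 2.49.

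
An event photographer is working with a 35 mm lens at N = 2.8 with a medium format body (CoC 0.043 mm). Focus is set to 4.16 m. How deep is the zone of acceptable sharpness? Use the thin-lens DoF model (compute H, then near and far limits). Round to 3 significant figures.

4.04 m

Hyperfocal distance H = f²/(N·c) + f = 35²/(2.8 × 0.043) + 35 = 1225/0.1204 + 35 ≈ 10209.4 mm ≈ 10.21 m.
Near limit Dn = s·(H − f)/(H + s − 2f) = 4160 × (10209.4 − 35) / (10209.4 + 4160 − 2 × 35) = 4160 × 10174.4 / 14299.4 ≈ 2960.0 mm.
Far limit Df = s·(H − f)/(H − s) = 4160 × (10209.4 − 35) / (10209.4 − 4160) = 4160 × 10174.4 / 6049.4 ≈ 6996.6 mm.
Depth of field = Df − Dn = 6996.6 − 2960.0 ≈ 4036.6 mm ≈ 4.04 m.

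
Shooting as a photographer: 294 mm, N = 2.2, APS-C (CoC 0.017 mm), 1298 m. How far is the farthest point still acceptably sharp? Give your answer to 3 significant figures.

2960 m

Hyperfocal distance H = f²/(N·c) + f = 294²/(2.2 × 0.017) + 294 = 86436/0.0374 + 294 ≈ 2311417.0 mm ≈ 2311 m.
Far limit Df = s·(H − f)/(H − s) = 1298000 × (2311417.0 − 294) / (2311417.0 − 1298000) = 1298000 × 2311123.0 / 1013417.0 ≈ 2960122 mm ≈ 2960 m.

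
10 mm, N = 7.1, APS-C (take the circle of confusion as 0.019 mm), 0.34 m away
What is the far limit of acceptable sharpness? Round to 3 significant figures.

0.613 m

Hyperfocal distance H = f²/(N·c) + f = 10²/(7.1 × 0.019) + 10 = 100/0.1349 + 10 ≈ 751.3 mm ≈ 0.751 m.
Far limit Df = s·(H − f)/(H − s) = 340 × (751.3 − 10) / (751.3 − 340) = 340 × 741.3 / 411.3 ≈ 612.80 mm ≈ 0.613 m.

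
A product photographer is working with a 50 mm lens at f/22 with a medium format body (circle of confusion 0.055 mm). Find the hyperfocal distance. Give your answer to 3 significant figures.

Hyperfocal distance H = f²/(N·c) + f = 50²/(22 × 0.055) + 50 = 2500/1.21 + 50 ≈ 2116.1 mm ≈ 2.12 m.

2.12 m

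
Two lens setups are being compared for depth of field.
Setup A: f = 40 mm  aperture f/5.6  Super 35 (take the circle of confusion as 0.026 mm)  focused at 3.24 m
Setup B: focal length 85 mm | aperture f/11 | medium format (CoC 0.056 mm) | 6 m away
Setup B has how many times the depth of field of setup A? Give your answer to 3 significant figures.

3.94

Setup A: H = 40²/(5.6×0.026) + 40 ≈ 11029.0 mm; DoF = Df − Dn = 4571.1 − 2509.3 ≈ 2061.8 mm.
Setup B: H = 85²/(11×0.056) + 85 ≈ 11813.9 mm; DoF = Df − Dn = 12104.3 − 3988.5 ≈ 8115.8 mm.
Ratio = 8115.8 / 2061.8 ≈ 3.94.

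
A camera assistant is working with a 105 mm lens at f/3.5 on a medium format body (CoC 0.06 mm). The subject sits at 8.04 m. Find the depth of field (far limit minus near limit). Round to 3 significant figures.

Hyperfocal distance H = f²/(N·c) + f = 105²/(3.5 × 0.06) + 105 = 11025/0.21 + 105 ≈ 52605.0 mm ≈ 52.60 m.
Near limit Dn = s·(H − f)/(H + s − 2f) = 8040 × (52605.0 − 105) / (52605.0 + 8040 − 2 × 105) = 8040 × 52500.0 / 60435.0 ≈ 6984.4 mm.
Far limit Df = s·(H − f)/(H − s) = 8040 × (52605.0 − 105) / (52605.0 − 8040) = 8040 × 52500.0 / 44565.0 ≈ 9471.6 mm.
Depth of field = Df − Dn = 9471.6 − 6984.4 ≈ 2487.2 mm ≈ 2.49 m.

2.49 m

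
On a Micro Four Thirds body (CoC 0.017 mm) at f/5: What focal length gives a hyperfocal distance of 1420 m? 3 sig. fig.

347 mm

From H = f²/(N·c) + f, with f ≪ H: f ≈ √(H·N·c) = √(1420000 × 5 × 0.017) = √120700 ≈ 347.4 mm.
The +f correction barely moves this — solving exactly, f² + N·c·f − N·c·H = 0 ⇒ f = (−N·c + √((N·c)² + 4·N·c·H))/2 = (−0.085 + √482800)/2 ≈ 347.38 mm, so f ≈ 347 mm.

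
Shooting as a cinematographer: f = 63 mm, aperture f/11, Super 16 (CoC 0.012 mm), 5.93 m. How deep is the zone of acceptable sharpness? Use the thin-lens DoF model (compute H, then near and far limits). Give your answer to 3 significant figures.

2.41 m

Hyperfocal distance H = f²/(N·c) + f = 63²/(11 × 0.012) + 63 = 3969/0.132 + 63 ≈ 30131.2 mm ≈ 30.13 m.
Near limit Dn = s·(H − f)/(H + s − 2f) = 5930 × (30131.2 − 63) / (30131.2 + 5930 − 2 × 63) = 5930 × 30068.2 / 35935.2 ≈ 4961.8 mm.
Far limit Df = s·(H − f)/(H − s) = 5930 × (30131.2 − 63) / (30131.2 − 5930) = 5930 × 30068.2 / 24201.2 ≈ 7367.6 mm.
Depth of field = Df − Dn = 7367.6 − 4961.8 ≈ 2405.8 mm ≈ 2.41 m.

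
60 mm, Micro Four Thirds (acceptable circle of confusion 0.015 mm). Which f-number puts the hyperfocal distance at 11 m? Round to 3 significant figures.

Rearrange H = f²/(N·c) + f for N: N = f² / ((H − f)·c).
N = 60² / ((11000 − 60) × 0.015) = 3600 / 164.1 ≈ 21.9.

f/21.9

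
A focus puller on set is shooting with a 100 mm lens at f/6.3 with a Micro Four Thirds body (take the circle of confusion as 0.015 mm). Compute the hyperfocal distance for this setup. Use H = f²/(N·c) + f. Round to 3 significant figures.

Hyperfocal distance H = f²/(N·c) + f = 100²/(6.3 × 0.015) + 100 = 10000/0.0945 + 100 ≈ 105920.1 mm ≈ 106 m.

106 m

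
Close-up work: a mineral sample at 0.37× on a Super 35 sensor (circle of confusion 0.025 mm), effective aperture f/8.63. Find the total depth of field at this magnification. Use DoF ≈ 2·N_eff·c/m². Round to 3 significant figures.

3.15 mm

At magnification m, DoF ≈ 2·N_eff·c/m² = 2 × 8.63 × 0.025 / 0.37² = 0.4315 / 0.1369 ≈ 3.15 mm.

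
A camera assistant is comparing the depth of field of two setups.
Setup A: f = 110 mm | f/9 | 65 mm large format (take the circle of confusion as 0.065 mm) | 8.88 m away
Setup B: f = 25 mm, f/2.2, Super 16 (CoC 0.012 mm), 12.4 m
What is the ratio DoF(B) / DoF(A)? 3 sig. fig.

Setup A: H = 110²/(9×0.065) + 110 ≈ 20793.8 mm; DoF = Df − Dn = 15416.8 − 6235.9 ≈ 9180.9 mm.
Setup B: H = 25²/(2.2×0.012) + 25 ≈ 23699.2 mm; DoF = Df − Dn = 25981 − 8143 ≈ 17838 mm.
Ratio = 17838 / 9180.9 ≈ 1.94.

1.94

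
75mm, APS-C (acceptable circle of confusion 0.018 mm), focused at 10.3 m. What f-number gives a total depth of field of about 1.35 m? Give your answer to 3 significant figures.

Write h = H − f = f²/(N·c). The thin-lens limits are Dn = s·h/(h + (s−f)) and Df = s·h/(h − (s−f)), so DoF = Df − Dn = 2·s·(s−f)·h / (h² − (s−f)²).
That is a quadratic in h: DoF·h² − 2·s·(s−f)·h − DoF·(s−f)² = 0 ⇒ h = (s−f)·(s + √(s² + DoF²)) / DoF = 10225 × (10300 + √(10300² + 1350²)) / 1350 = 10225 × (10300 + 10388.1) / 1350 ≈ 156693 mm.
Then N = f²/(c·h) = 75² / (0.018 × 156693) = 5625 / 2820.5 ≈ 1.99.

f/1.99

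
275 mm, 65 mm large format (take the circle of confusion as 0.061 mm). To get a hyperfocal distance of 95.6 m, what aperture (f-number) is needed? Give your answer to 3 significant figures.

f/13

Rearrange H = f²/(N·c) + f for N: N = f² / ((H − f)·c).
N = 275² / ((95600 − 275) × 0.061) = 75625 / 5815 ≈ 13.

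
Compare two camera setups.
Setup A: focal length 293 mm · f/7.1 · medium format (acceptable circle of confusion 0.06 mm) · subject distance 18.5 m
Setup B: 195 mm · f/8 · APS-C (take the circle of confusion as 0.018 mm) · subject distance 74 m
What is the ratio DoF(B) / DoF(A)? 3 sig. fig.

13.3

Setup A: H = 293²/(7.1×0.06) + 293 ≈ 201816.5 mm; DoF = Df − Dn = 20337.4 − 16967.1 ≈ 3370.3 mm.
Setup B: H = 195²/(8×0.018) + 195 ≈ 264257.5 mm; DoF = Df − Dn = 102706 − 57835 ≈ 44871 mm.
Ratio = 44871 / 3370.3 ≈ 13.3.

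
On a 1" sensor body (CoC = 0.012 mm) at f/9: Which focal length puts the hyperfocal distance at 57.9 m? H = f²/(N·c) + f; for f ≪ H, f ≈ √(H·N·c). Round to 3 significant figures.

79.0 mm

From H = f²/(N·c) + f, with f ≪ H: f ≈ √(H·N·c) = √(57900 × 9 × 0.012) = √6253.2 ≈ 79.08 mm.
Exact: f² + N·c·f − N·c·H = 0 ⇒ f = (−N·c + √((N·c)² + 4·N·c·H))/2 = (−0.108 + √25013)/2 ≈ 79.023 mm ≈ 79.0 mm.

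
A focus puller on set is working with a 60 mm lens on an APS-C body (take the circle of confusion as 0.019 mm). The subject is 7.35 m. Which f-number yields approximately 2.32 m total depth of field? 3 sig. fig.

Write h = H − f = f²/(N·c). The thin-lens limits are Dn = s·h/(h + (s−f)) and Df = s·h/(h − (s−f)), so DoF = Df − Dn = 2·s·(s−f)·h / (h² − (s−f)²).
That is a quadratic in h: DoF·h² − 2·s·(s−f)·h − DoF·(s−f)² = 0 ⇒ h = (s−f)·(s + √(s² + DoF²)) / DoF = 7290 × (7350 + √(7350² + 2320²)) / 2320 = 7290 × (7350 + 7707.46) / 2320 ≈ 47314 mm.
Then N = f²/(c·h) = 60² / (0.019 × 47314) = 3600 / 898.97 ≈ 4.

f/4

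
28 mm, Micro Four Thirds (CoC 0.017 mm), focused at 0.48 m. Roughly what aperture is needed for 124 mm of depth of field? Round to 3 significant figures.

Write h = H − f = f²/(N·c). The thin-lens limits are Dn = s·h/(h + (s−f)) and Df = s·h/(h − (s−f)), so DoF = Df − Dn = 2·s·(s−f)·h / (h² − (s−f)²).
That is a quadratic in h: DoF·h² − 2·s·(s−f)·h − DoF·(s−f)² = 0 ⇒ h = (s−f)·(s + √(s² + DoF²)) / DoF = 452 × (480 + √(480² + 124²)) / 124 = 452 × (480 + 495.758) / 124 ≈ 3556.8 mm.
Then N = f²/(c·h) = 28² / (0.017 × 3556.8) = 784 / 60.466 ≈ 13.

f/13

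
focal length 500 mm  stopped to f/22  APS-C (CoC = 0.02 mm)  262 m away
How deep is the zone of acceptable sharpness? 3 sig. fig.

306 m

Hyperfocal distance H = f²/(N·c) + f = 500²/(22 × 0.02) + 500 = 250000/0.44 + 500 ≈ 568681.8 mm ≈ 568.7 m.
Near limit Dn = s·(H − f)/(H + s − 2f) = 262000 × (568681.8 − 500) / (568681.8 + 262000 − 2 × 500) = 262000 × 568181.8 / 829681.8 ≈ 179423 mm.
Far limit Df = s·(H − f)/(H − s) = 262000 × (568681.8 − 500) / (568681.8 − 262000) = 262000 × 568181.8 / 306681.8 ≈ 485401 mm.
Depth of field = Df − Dn = 485401 − 179423 ≈ 305978 mm ≈ 306 m.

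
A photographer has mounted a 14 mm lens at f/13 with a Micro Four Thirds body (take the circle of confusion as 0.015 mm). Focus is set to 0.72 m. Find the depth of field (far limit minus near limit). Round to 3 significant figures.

Hyperfocal distance H = f²/(N·c) + f = 14²/(13 × 0.015) + 14 = 196/0.195 + 14 ≈ 1019.1 mm ≈ 1.019 m.
Near limit Dn = s·(H − f)/(H + s − 2f) = 720 × (1019.1 − 14) / (1019.1 + 720 − 2 × 14) = 720 × 1005.1 / 1711.1 ≈ 422.9 mm.
Far limit Df = s·(H − f)/(H − s) = 720 × (1019.1 − 14) / (1019.1 − 720) = 720 × 1005.1 / 299.1 ≈ 2419.3 mm.
Depth of field = Df − Dn = 2419.3 − 422.9 ≈ 1996.4 mm ≈ 2.00 m.

2.00 m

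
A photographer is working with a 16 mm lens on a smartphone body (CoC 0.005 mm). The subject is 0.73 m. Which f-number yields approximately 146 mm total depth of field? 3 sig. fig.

f/7.10

Write h = H − f = f²/(N·c). The thin-lens limits are Dn = s·h/(h + (s−f)) and Df = s·h/(h − (s−f)), so DoF = Df − Dn = 2·s·(s−f)·h / (h² − (s−f)²).
That is a quadratic in h: DoF·h² − 2·s·(s−f)·h − DoF·(s−f)² = 0 ⇒ h = (s−f)·(s + √(s² + DoF²)) / DoF = 714 × (730 + √(730² + 146²)) / 146 = 714 × (730 + 744.457) / 146 ≈ 7210.7 mm.
Then N = f²/(c·h) = 16² / (0.005 × 7210.7) = 256 / 36.053 ≈ 7.10.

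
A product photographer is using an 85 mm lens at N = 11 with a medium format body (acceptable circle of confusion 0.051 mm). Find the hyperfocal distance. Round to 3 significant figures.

Hyperfocal distance H = f²/(N·c) + f = 85²/(11 × 0.051) + 85 = 7225/0.561 + 85 ≈ 12963.8 mm ≈ 13.0 m.

13.0 m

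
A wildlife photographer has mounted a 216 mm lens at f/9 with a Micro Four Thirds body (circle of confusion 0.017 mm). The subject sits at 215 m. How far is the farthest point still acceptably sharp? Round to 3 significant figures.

Hyperfocal distance H = f²/(N·c) + f = 216²/(9 × 0.017) + 216 = 46656/0.153 + 216 ≈ 305157.2 mm ≈ 305.2 m.
Far limit Df = s·(H − f)/(H − s) = 215000 × (305157.2 − 216) / (305157.2 − 215000) = 215000 × 304941.2 / 90157.2 ≈ 727201 mm ≈ 727 m.

727 m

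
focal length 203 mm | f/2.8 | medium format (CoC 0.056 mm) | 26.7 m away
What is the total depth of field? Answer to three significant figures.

5.44 m

Hyperfocal distance H = f²/(N·c) + f = 203²/(2.8 × 0.056) + 203 = 41209/0.1568 + 203 ≈ 263015.5 mm ≈ 263.0 m.
Near limit Dn = s·(H − f)/(H + s − 2f) = 26700 × (263015.5 − 203) / (263015.5 + 26700 − 2 × 203) = 26700 × 262812.5 / 289309.5 ≈ 24254.6 mm.
Far limit Df = s·(H − f)/(H − s) = 26700 × (263015.5 − 203) / (263015.5 − 26700) = 26700 × 262812.5 / 236315.5 ≈ 29693.8 mm.
Depth of field = Df − Dn = 29693.8 − 24254.6 ≈ 5439.2 mm ≈ 5.44 m.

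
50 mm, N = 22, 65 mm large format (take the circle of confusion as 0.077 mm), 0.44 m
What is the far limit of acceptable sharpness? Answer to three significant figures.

Hyperfocal distance H = f²/(N·c) + f = 50²/(22 × 0.077) + 50 = 2500/1.694 + 50 ≈ 1525.8 mm ≈ 1.526 m.
Far limit Df = s·(H − f)/(H − s) = 440 × (1525.8 − 50) / (1525.8 − 440) = 440 × 1475.8 / 1085.8 ≈ 598.04 mm ≈ 0.598 m.

0.598 m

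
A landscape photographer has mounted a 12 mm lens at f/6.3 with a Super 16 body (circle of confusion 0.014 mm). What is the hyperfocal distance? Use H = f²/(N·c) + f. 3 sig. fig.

Hyperfocal distance H = f²/(N·c) + f = 12²/(6.3 × 0.014) + 12 = 144/0.0882 + 12 ≈ 1644.7 mm ≈ 1.64 m.

1.64 m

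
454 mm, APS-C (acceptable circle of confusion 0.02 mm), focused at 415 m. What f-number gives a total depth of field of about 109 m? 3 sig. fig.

Write h = H − f = f²/(N·c). The thin-lens limits are Dn = s·h/(h + (s−f)) and Df = s·h/(h − (s−f)), so DoF = Df − Dn = 2·s·(s−f)·h / (h² − (s−f)²).
That is a quadratic in h: DoF·h² − 2·s·(s−f)·h − DoF·(s−f)² = 0 ⇒ h = (s−f)·(s + √(s² + DoF²)) / DoF = 414546 × (415000 + √(415000² + 109000²)) / 109000 = 414546 × (415000 + 429076) / 109000 ≈ 3210167 mm.
Then N = f²/(c·h) = 454² / (0.02 × 3210167) = 206116 / 64203 ≈ 3.21.

f/3.21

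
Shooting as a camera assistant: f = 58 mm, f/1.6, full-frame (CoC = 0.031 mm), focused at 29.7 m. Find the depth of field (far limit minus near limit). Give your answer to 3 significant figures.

Hyperfocal distance H = f²/(N·c) + f = 58²/(1.6 × 0.031) + 58 = 3364/0.0496 + 58 ≈ 67880.6 mm ≈ 67.88 m.
Near limit Dn = s·(H − f)/(H + s − 2f) = 29700 × (67880.6 − 58) / (67880.6 + 29700 − 2 × 58) = 29700 × 67822.6 / 97464.6 ≈ 20667 mm.
Far limit Df = s·(H − f)/(H − s) = 29700 × (67880.6 − 58) / (67880.6 − 29700) = 29700 × 67822.6 / 38180.6 ≈ 52758 mm.
Depth of field = Df − Dn = 52758 − 20667 ≈ 32091 mm ≈ 32.1 m.

32.1 m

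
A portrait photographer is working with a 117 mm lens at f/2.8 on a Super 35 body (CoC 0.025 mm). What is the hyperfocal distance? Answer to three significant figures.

Hyperfocal distance H = f²/(N·c) + f = 117²/(2.8 × 0.025) + 117 = 13689/0.07 + 117 ≈ 195674.1 mm ≈ 196 m.

196 m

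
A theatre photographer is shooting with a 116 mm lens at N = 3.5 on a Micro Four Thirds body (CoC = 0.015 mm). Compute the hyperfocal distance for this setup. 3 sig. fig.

256 m

Hyperfocal distance H = f²/(N·c) + f = 116²/(3.5 × 0.015) + 116 = 13456/0.0525 + 116 ≈ 256420.8 mm ≈ 256 m.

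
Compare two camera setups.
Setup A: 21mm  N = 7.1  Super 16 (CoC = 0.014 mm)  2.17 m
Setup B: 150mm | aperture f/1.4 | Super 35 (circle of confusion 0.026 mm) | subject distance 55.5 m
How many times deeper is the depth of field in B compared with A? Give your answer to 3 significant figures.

Setup A: H = 21²/(7.1×0.014) + 21 ≈ 4457.6 mm; DoF = Df − Dn = 4208.5 − 1461.9 ≈ 2746.6 mm.
Setup B: H = 150²/(1.4×0.026) + 150 ≈ 618281.9 mm; DoF = Df − Dn = 60958 − 50939 ≈ 10019 mm.
Ratio = 10019 / 2746.6 ≈ 3.65.

3.65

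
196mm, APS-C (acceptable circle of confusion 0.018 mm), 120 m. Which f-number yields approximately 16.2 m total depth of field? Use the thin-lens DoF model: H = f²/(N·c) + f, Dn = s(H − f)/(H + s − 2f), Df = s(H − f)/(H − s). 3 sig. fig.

Write h = H − f = f²/(N·c). The thin-lens limits are Dn = s·h/(h + (s−f)) and Df = s·h/(h − (s−f)), so DoF = Df − Dn = 2·s·(s−f)·h / (h² − (s−f)²).
That is a quadratic in h: DoF·h² − 2·s·(s−f)·h − DoF·(s−f)² = 0 ⇒ h = (s−f)·(s + √(s² + DoF²)) / DoF = 119804 × (120000 + √(120000² + 16200²)) / 16200 = 119804 × (120000 + 121089) / 16200 ≈ 1782924 mm.
Then N = f²/(c·h) = 196² / (0.018 × 1782924) = 38416 / 32093 ≈ 1.20.

f/1.20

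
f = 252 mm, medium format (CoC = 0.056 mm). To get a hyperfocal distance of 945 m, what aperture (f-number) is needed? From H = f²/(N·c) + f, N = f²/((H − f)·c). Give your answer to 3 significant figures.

Rearrange H = f²/(N·c) + f for N: N = f² / ((H − f)·c).
N = 252² / ((945000 − 252) × 0.056) = 63504 / 52906 ≈ 1.20.

f/1.20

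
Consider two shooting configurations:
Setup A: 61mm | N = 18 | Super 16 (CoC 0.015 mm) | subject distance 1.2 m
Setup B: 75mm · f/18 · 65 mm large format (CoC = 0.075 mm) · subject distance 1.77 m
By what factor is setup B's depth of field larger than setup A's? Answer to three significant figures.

8.64

Setup A: H = 61²/(18×0.015) + 61 ≈ 13842.5 mm; DoF = Df − Dn = 1308.11 − 1108.39 ≈ 199.72 mm.
Setup B: H = 75²/(18×0.075) + 75 ≈ 4241.7 mm; DoF = Df − Dn = 2983.8 − 1258.2 ≈ 1725.6 mm.
Ratio = 1725.6 / 199.72 ≈ 8.64.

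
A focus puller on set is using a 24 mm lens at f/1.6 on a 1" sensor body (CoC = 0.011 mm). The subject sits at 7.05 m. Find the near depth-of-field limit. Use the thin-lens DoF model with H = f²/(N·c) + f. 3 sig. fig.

Hyperfocal distance H = f²/(N·c) + f = 24²/(1.6 × 0.011) + 24 = 576/0.0176 + 24 ≈ 32751.3 mm ≈ 32.75 m.
Near limit Dn = s·(H − f)/(H + s − 2f) = 7050 × (32751.3 − 24) / (32751.3 + 7050 − 2 × 24) = 7050 × 32727.3 / 39753.3 ≈ 5804.0 mm ≈ 5.80 m.

5.80 m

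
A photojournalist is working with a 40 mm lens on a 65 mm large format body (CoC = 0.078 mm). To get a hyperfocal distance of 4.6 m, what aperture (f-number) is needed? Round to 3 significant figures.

f/4.50

Rearrange H = f²/(N·c) + f for N: N = f² / ((H − f)·c).
N = 40² / ((4600 − 40) × 0.078) = 1600 / 355.7 ≈ 4.50.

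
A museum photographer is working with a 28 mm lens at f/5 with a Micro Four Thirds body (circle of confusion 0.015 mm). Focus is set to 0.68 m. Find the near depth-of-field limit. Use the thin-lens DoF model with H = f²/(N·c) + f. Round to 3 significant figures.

0.640 m

Hyperfocal distance H = f²/(N·c) + f = 28²/(5 × 0.015) + 28 = 784/0.075 + 28 ≈ 10481.3 mm ≈ 10.48 m.
Near limit Dn = s·(H − f)/(H + s − 2f) = 680 × (10481.3 − 28) / (10481.3 + 680 − 2 × 28) = 680 × 10453.3 / 11105.3 ≈ 640.08 mm ≈ 0.640 m.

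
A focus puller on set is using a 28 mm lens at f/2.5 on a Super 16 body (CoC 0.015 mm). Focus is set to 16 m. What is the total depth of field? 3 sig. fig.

58.7 m

Hyperfocal distance H = f²/(N·c) + f = 28²/(2.5 × 0.015) + 28 = 784/0.0375 + 28 ≈ 20934.7 mm ≈ 20.93 m.
Near limit Dn = s·(H − f)/(H + s − 2f) = 16000 × (20934.7 − 28) / (20934.7 + 16000 − 2 × 28) = 16000 × 20906.7 / 36878.7 ≈ 9070 mm.
Far limit Df = s·(H − f)/(H − s) = 16000 × (20934.7 − 28) / (20934.7 − 16000) = 16000 × 20906.7 / 4934.7 ≈ 67787 mm.
Depth of field = Df − Dn = 67787 − 9070 ≈ 58717 mm ≈ 58.7 m.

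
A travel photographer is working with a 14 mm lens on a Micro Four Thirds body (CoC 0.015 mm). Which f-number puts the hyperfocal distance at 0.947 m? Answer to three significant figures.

Rearrange H = f²/(N·c) + f for N: N = f² / ((H − f)·c).
N = 14² / ((947 − 14) × 0.015) = 196 / 13.99 ≈ 14.

f/14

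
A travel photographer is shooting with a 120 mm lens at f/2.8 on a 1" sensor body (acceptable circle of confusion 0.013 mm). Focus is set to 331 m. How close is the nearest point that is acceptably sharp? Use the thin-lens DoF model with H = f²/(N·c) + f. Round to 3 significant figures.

Hyperfocal distance H = f²/(N·c) + f = 120²/(2.8 × 0.013) + 120 = 14400/0.0364 + 120 ≈ 395724.4 mm ≈ 395.7 m.
Near limit Dn = s·(H − f)/(H + s − 2f) = 331000 × (395724.4 − 120) / (395724.4 + 331000 − 2 × 120) = 331000 × 395604.4 / 726484.4 ≈ 180245 mm ≈ 180 m.

180 m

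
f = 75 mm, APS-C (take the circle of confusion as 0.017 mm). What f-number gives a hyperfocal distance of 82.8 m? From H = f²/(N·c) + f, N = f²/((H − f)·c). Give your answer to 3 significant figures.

Rearrange H = f²/(N·c) + f for N: N = f² / ((H − f)·c).
N = 75² / ((82800 − 75) × 0.017) = 5625 / 1406 ≈ 4.

f/4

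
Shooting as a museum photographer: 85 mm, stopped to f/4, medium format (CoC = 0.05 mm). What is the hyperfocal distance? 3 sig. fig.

36.2 m

Hyperfocal distance H = f²/(N·c) + f = 85²/(4 × 0.05) + 85 = 7225/0.2 + 85 ≈ 36210.0 mm ≈ 36.2 m.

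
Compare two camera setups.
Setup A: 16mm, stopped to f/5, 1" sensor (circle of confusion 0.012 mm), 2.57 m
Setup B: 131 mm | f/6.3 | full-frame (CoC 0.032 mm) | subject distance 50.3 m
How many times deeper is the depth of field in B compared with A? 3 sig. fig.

18.9

Setup A: H = 16²/(5×0.012) + 16 ≈ 4282.7 mm; DoF = Df − Dn = 6402.5 − 1607.7 ≈ 4794.8 mm.
Setup B: H = 131²/(6.3×0.032) + 131 ≈ 85255.0 mm; DoF = Df − Dn = 122493 − 31648 ≈ 90845 mm.
Ratio = 90845 / 4794.8 ≈ 18.9.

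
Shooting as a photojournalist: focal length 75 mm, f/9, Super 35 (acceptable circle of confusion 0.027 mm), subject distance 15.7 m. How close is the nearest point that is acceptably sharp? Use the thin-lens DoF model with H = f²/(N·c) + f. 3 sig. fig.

9.37 m

Hyperfocal distance H = f²/(N·c) + f = 75²/(9 × 0.027) + 75 = 5625/0.243 + 75 ≈ 23223.1 mm ≈ 23.22 m.
Near limit Dn = s·(H − f)/(H + s − 2f) = 15700 × (23223.1 − 75) / (23223.1 + 15700 − 2 × 75) = 15700 × 23148.1 / 38773.1 ≈ 9373.1 mm ≈ 9.37 m.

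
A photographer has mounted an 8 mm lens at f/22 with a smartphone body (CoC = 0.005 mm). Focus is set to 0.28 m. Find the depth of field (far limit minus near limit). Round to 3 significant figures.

Hyperfocal distance H = f²/(N·c) + f = 8²/(22 × 0.005) + 8 = 64/0.11 + 8 ≈ 589.8 mm ≈ 0.590 m.
Near limit Dn = s·(H − f)/(H + s − 2f) = 280 × (589.8 − 8) / (589.8 + 280 − 2 × 8) = 280 × 581.8 / 853.8 ≈ 190.80 mm.
Far limit Df = s·(H − f)/(H − s) = 280 × (589.8 − 8) / (589.8 − 280) = 280 × 581.8 / 309.8 ≈ 525.82 mm.
Depth of field = Df − Dn = 525.82 − 190.80 ≈ 335.02 mm.

335 mm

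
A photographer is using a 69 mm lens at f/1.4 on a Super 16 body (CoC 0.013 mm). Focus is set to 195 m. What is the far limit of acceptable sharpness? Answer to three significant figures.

Hyperfocal distance H = f²/(N·c) + f = 69²/(1.4 × 0.013) + 69 = 4761/0.0182 + 69 ≈ 261662.4 mm ≈ 261.7 m.
Far limit Df = s·(H − f)/(H − s) = 195000 × (261662.4 − 69) / (261662.4 − 195000) = 195000 × 261593.4 / 66662.4 ≈ 765210 mm ≈ 765 m.

765 m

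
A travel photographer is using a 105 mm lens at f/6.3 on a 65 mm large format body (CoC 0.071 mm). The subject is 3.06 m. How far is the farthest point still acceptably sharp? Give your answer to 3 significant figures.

Hyperfocal distance H = f²/(N·c) + f = 105²/(6.3 × 0.071) + 105 = 11025/0.4473 + 105 ≈ 24752.9 mm ≈ 24.75 m.
Far limit Df = s·(H − f)/(H − s) = 3060 × (24752.9 − 105) / (24752.9 − 3060) = 3060 × 24647.9 / 21692.9 ≈ 3476.8 mm ≈ 3.48 m.

3.48 m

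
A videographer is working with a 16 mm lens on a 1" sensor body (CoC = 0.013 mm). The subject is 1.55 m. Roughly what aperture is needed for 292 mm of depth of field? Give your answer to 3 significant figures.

f/1.20

Write h = H − f = f²/(N·c). The thin-lens limits are Dn = s·h/(h + (s−f)) and Df = s·h/(h − (s−f)), so DoF = Df − Dn = 2·s·(s−f)·h / (h² − (s−f)²).
That is a quadratic in h: DoF·h² − 2·s·(s−f)·h − DoF·(s−f)² = 0 ⇒ h = (s−f)·(s + √(s² + DoF²)) / DoF = 1534 × (1550 + √(1550² + 292²)) / 292 = 1534 × (1550 + 1577.26) / 292 ≈ 16429 mm.
Then N = f²/(c·h) = 16² / (0.013 × 16429) = 256 / 213.58 ≈ 1.20.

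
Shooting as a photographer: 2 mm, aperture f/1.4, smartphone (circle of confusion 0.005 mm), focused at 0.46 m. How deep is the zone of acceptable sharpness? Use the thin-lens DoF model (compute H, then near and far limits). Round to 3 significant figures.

Hyperfocal distance H = f²/(N·c) + f = 2²/(1.4 × 0.005) + 2 = 4/0.007 + 2 ≈ 573.4 mm ≈ 0.573 m.
Near limit Dn = s·(H − f)/(H + s − 2f) = 460 × (573.4 − 2) / (573.4 + 460 − 2 × 2) = 460 × 571.4 / 1029.4 ≈ 255.3 mm.
Far limit Df = s·(H − f)/(H − s) = 460 × (573.4 − 2) / (573.4 − 460) = 460 × 571.4 / 113.4 ≈ 2317.4 mm.
Depth of field = Df − Dn = 2317.4 − 255.3 ≈ 2062.1 mm ≈ 2.06 m.

2.06 m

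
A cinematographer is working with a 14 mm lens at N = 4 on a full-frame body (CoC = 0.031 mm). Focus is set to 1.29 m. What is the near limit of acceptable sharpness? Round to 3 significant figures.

0.714 m

Hyperfocal distance H = f²/(N·c) + f = 14²/(4 × 0.031) + 14 = 196/0.124 + 14 ≈ 1594.6 mm ≈ 1.595 m.
Near limit Dn = s·(H − f)/(H + s − 2f) = 1290 × (1594.6 − 14) / (1594.6 + 1290 − 2 × 14) = 1290 × 1580.6 / 2856.6 ≈ 713.79 mm ≈ 0.714 m.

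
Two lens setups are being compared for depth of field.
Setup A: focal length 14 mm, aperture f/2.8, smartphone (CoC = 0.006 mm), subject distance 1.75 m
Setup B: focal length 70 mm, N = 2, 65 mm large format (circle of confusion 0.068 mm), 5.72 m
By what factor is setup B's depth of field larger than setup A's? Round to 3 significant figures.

Setup A: H = 14²/(2.8×0.006) + 14 ≈ 11680.7 mm; DoF = Df − Dn = 2055.92 − 1523.33 ≈ 532.59 mm.
Setup B: H = 70²/(2×0.068) + 70 ≈ 36099.4 mm; DoF = Df − Dn = 6783.8 − 4944.6 ≈ 1839.2 mm.
Ratio = 1839.2 / 532.59 ≈ 3.45.

3.45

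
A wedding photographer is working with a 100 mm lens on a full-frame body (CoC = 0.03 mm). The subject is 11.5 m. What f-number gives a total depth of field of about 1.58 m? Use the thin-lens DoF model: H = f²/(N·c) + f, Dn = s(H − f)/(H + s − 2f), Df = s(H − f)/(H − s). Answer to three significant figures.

f/2.00

Write h = H − f = f²/(N·c). The thin-lens limits are Dn = s·h/(h + (s−f)) and Df = s·h/(h − (s−f)), so DoF = Df − Dn = 2·s·(s−f)·h / (h² − (s−f)²).
That is a quadratic in h: DoF·h² − 2·s·(s−f)·h − DoF·(s−f)² = 0 ⇒ h = (s−f)·(s + √(s² + DoF²)) / DoF = 11400 × (11500 + √(11500² + 1580²)) / 1580 = 11400 × (11500 + 11608.0) / 1580 ≈ 166729 mm.
Then N = f²/(c·h) = 100² / (0.03 × 166729) = 10000 / 5001.9 ≈ 2.00.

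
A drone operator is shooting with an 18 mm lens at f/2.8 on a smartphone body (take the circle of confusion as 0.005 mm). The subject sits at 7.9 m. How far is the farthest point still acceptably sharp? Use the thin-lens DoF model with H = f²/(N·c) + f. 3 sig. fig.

12.0 m

Hyperfocal distance H = f²/(N·c) + f = 18²/(2.8 × 0.005) + 18 = 324/0.014 + 18 ≈ 23160.9 mm ≈ 23.16 m.
Far limit Df = s·(H − f)/(H − s) = 7900 × (23160.9 − 18) / (23160.9 − 7900) = 7900 × 23142.9 / 15260.9 ≈ 11980 mm ≈ 12.0 m.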